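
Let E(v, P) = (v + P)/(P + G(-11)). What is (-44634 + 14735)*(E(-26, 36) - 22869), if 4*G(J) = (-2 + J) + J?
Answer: 2051250794/3 ≈ 6.8375e+8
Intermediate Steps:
G(J) = -1/2 + J/2 (G(J) = ((-2 + J) + J)/4 = (-2 + 2*J)/4 = -1/2 + J/2)
E(v, P) = (P + v)/(-6 + P) (E(v, P) = (v + P)/(P + (-1/2 + (1/2)*(-11))) = (P + v)/(P + (-1/2 - 11/2)) = (P + v)/(P - 6) = (P + v)/(-6 + P))
(-44634 + 14735)*(E(-26, 36) - 22869) = (-44634 + 14735)*((36 - 26)/(-6 + 36) - 22869) = -29899*(10/30 - 22869) = -29899*((1/30)*10 - 22869) = -29899*(1/3 - 22869) = -29899*(-68606/3) = 2051250794/3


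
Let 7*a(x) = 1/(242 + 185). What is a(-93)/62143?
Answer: 1/185745427 ≈ 5.3837e-9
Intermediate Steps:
a(x) = 1/2989 (a(x) = 1/(7*(242 + 185)) = (⅐)/427 = (⅐)*(1/427) = 1/2989)
a(-93)/62143 = (1/2989)/62143 = (1/2989)*(1/62143) = 1/185745427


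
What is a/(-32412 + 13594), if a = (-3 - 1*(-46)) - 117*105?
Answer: 6121/9409 ≈ 0.65055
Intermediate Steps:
a = -12242 (a = (-3 + 46) - 12285 = 43 - 12285 = -12242)
a/(-32412 + 13594) = -12242/(-32412 + 13594) = -12242/(-18818) = -12242*(-1/18818) = 6121/9409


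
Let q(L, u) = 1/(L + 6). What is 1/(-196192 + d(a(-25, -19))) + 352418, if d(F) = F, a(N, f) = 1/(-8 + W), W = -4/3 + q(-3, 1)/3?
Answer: 5738755328927/16283945 ≈ 3.5242e+5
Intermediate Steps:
q(L, u) = 1/(6 + L)
W = -11/9 (W = -4/3 + 1/((6 - 3)*3) = -4*⅓ + (⅓)/3 = -4/3 + (⅓)*(⅓) = -4/3 + ⅑ = -11/9 ≈ -1.2222)
a(N, f) = -9/83 (a(N, f) = 1/(-8 - 11/9) = 1/(-83/9) = -9/83)
1/(-196192 + d(a(-25, -19))) + 352418 = 1/(-196192 - 9/83) + 352418 = 1/(-16283945/83) + 352418 = -83/16283945 + 352418 = 5738755328927/16283945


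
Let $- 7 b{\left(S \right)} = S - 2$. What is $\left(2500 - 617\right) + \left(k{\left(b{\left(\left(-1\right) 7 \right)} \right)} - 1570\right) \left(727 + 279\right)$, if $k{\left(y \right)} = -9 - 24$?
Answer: $-1610735$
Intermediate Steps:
$b{\left(S \right)} = \frac{2}{7} - \frac{S}{7}$ ($b{\left(S \right)} = - \frac{S - 2}{7} = - \frac{-2 + S}{7} = \frac{2}{7} - \frac{S}{7}$)
$k{\left(y \right)} = -33$
$\left(2500 - 617\right) + \left(k{\left(b{\left(\left(-1\right) 7 \right)} \right)} - 1570\right) \left(727 + 279\right) = \left(2500 - 617\right) + \left(-33 - 1570\right) \left(727 + 279\right) = \left(2500 - 617\right) - 1612618 = 1883 - 1612618 = -1610735$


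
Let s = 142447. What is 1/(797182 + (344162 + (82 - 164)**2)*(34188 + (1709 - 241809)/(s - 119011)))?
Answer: 279/3346128733100 ≈ 8.3380e-11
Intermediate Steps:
1/(797182 + (344162 + (82 - 164)**2)*(34188 + (1709 - 241809)/(s - 119011))) = 1/(797182 + (344162 + (82 - 164)**2)*(34188 + (1709 - 241809)/(142447 - 119011))) = 1/(797182 + (344162 + (-82)**2)*(34188 - 240100/23436)) = 1/(797182 + (344162 + 6724)*(34188 - 240100*1/23436)) = 1/(797182 + 350886*(34188 - 8575/837)) = 1/(797182 + 350886*(28606781/837)) = 1/(797182 + 3345906319322/279) = 1/(3346128733100/279) = 279/3346128733100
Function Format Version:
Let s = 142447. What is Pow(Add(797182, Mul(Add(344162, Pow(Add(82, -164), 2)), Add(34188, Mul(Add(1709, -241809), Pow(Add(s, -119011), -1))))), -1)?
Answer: Rational(279, 3346128733100) ≈ 8.3380e-11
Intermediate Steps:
Pow(Add(797182, Mul(Add(344162, Pow(Add(82, -164), 2)), Add(34188, Mul(Add(1709, -241809), Pow(Add(s, -119011), -1))))), -1) = Pow(Add(797182, Mul(Add(344162, Pow(Add(82, -164), 2)), Add(34188, Mul(Add(1709, -241809), Pow(Add(142447, -119011), -1))))), -1) = Pow(Add(797182, Mul(Add(344162, Pow(-82, 2)), Add(34188, Mul(-240100, Pow(23436, -1))))), -1) = Pow(Add(797182, Mul(Add(344162, 6724), Add(34188, Mul(-240100, Rational(1, 23436))))), -1) = Pow(Add(797182, Mul(350886, Add(34188, Rational(-8575, 837)))), -1) = Pow(Add(797182, Mul(350886, Rational(28606781, 837))), -1) = Pow(Add(797182, Rational(3345906319322, 279)), -1) = Pow(Rational(3346128733100, 279), -1) = Rational(279, 3346128733100)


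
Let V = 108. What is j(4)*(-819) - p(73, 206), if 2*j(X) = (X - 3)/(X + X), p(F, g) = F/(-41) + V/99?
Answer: -364393/7216 ≈ -50.498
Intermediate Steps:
p(F, g) = 12/11 - F/41 (p(F, g) = F/(-41) + 108/99 = F*(-1/41) + 108*(1/99) = -F/41 + 12/11 = 12/11 - F/41)
j(X) = (-3 + X)/(4*X) (j(X) = ((X - 3)/(X + X))/2 = ((-3 + X)/((2*X)))/2 = ((-3 + X)*(1/(2*X)))/2 = ((-3 + X)/(2*X))/2 = (-3 + X)/(4*X))
j(4)*(-819) - p(73, 206) = ((¼)*(-3 + 4)/4)*(-819) - (12/11 - 1/41*73) = ((¼)*(¼)*1)*(-819) - (12/11 - 73/41) = (1/16)*(-819) - 1*(-311/451) = -819/16 + 311/451 = -364393/7216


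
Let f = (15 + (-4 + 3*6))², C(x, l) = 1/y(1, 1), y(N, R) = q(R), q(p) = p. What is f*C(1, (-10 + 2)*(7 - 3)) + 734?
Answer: 1575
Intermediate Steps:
y(N, R) = R
C(x, l) = 1 (C(x, l) = 1/1 = 1)
f = 841 (f = (15 + (-4 + 18))² = (15 + 14)² = 29² = 841)
f*C(1, (-10 + 2)*(7 - 3)) + 734 = 841*1 + 734 = 841 + 734 = 1575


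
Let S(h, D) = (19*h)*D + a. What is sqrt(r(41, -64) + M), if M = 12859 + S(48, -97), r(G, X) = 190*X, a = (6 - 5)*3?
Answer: I*sqrt(87762) ≈ 296.25*I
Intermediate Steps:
a = 3 (a = 1*3 = 3)
S(h, D) = 3 + 19*D*h (S(h, D) = (19*h)*D + 3 = 19*D*h + 3 = 3 + 19*D*h)
M = -75602 (M = 12859 + (3 + 19*(-97)*48) = 12859 + (3 - 88464) = 12859 - 88461 = -75602)
sqrt(r(41, -64) + M) = sqrt(190*(-64) - 75602) = sqrt(-12160 - 75602) = sqrt(-87762) = I*sqrt(87762)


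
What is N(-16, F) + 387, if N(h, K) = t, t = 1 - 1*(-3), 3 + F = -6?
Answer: 391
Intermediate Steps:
F = -9 (F = -3 - 6 = -9)
t = 4 (t = 1 + 3 = 4)
N(h, K) = 4
N(-16, F) + 387 = 4 + 387 = 391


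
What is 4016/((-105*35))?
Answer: -4016/3675 ≈ -1.0928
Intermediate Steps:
4016/((-105*35)) = 4016/(-3675) = 4016*(-1/3675) = -4016/3675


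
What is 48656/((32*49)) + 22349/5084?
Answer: 8825323/249116 ≈ 35.427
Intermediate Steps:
48656/((32*49)) + 22349/5084 = 48656/1568 + 22349*(1/5084) = 48656*(1/1568) + 22349/5084 = 3041/98 + 22349/5084 = 8825323/249116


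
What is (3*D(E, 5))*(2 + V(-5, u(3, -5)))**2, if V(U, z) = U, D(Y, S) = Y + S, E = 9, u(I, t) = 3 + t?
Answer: 378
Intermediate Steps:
D(Y, S) = S + Y
(3*D(E, 5))*(2 + V(-5, u(3, -5)))**2 = (3*(5 + 9))*(2 - 5)**2 = (3*14)*(-3)**2 = 42*9 = 378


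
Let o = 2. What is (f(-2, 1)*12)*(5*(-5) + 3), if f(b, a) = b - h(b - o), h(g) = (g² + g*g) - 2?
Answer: 8448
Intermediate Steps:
h(g) = -2 + 2*g² (h(g) = (g² + g²) - 2 = 2*g² - 2 = -2 + 2*g²)
f(b, a) = 2 + b - 2*(-2 + b)² (f(b, a) = b - (-2 + 2*(b - 1*2)²) = b - (-2 + 2*(b - 2)²) = b - (-2 + 2*(-2 + b)²) = b + (2 - 2*(-2 + b)²) = 2 + b - 2*(-2 + b)²)
(f(-2, 1)*12)*(5*(-5) + 3) = ((2 - 2 - 2*(-2 - 2)²)*12)*(5*(-5) + 3) = ((2 - 2 - 2*(-4)²)*12)*(-25 + 3) = ((2 - 2 - 2*16)*12)*(-22) = ((2 - 2 - 32)*12)*(-22) = -32*12*(-22) = -384*(-22) = 8448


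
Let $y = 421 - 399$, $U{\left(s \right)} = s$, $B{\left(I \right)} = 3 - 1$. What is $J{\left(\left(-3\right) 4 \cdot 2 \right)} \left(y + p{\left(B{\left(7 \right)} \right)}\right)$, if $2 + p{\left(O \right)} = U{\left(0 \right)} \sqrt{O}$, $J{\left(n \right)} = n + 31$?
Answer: $140$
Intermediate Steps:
$B{\left(I \right)} = 2$
$J{\left(n \right)} = 31 + n$
$y = 22$ ($y = 421 - 399 = 22$)
$p{\left(O \right)} = -2$ ($p{\left(O \right)} = -2 + 0 \sqrt{O} = -2 + 0 = -2$)
$J{\left(\left(-3\right) 4 \cdot 2 \right)} \left(y + p{\left(B{\left(7 \right)} \right)}\right) = \left(31 + \left(-3\right) 4 \cdot 2\right) \left(22 - 2\right) = \left(31 - 24\right) 20 = 7 \cdot 20 = 140$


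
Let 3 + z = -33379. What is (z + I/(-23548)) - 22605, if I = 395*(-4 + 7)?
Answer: -1318383061/23548 ≈ -55987.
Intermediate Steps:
z = -33382 (z = -3 - 33379 = -33382)
I = 1185 (I = 395*3 = 1185)
(z + I/(-23548)) - 22605 = (-33382 + 1185/(-23548)) - 22605 = (-33382 + 1185*(-1/23548)) - 22605 = (-33382 - 1185/23548) - 22605 = -786080521/23548 - 22605 = -1318383061/23548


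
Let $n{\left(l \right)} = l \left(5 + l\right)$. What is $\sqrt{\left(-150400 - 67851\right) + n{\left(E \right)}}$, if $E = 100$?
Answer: $i \sqrt{207751} \approx 455.8 i$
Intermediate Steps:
$\sqrt{\left(-150400 - 67851\right) + n{\left(E \right)}} = \sqrt{\left(-150400 - 67851\right) + 100 \left(5 + 100\right)} = \sqrt{-218251 + 100 \cdot 105} = \sqrt{-218251 + 10500} = \sqrt{-207751} = i \sqrt{207751}$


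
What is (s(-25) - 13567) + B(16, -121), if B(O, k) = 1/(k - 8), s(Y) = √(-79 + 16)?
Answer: -1750144/129 + 3*I*√7 ≈ -13567.0 + 7.9373*I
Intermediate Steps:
s(Y) = 3*I*√7 (s(Y) = √(-63) = 3*I*√7)
B(O, k) = 1/(-8 + k)
(s(-25) - 13567) + B(16, -121) = (3*I*√7 - 13567) + 1/(-8 - 121) = (-13567 + 3*I*√7) + 1/(-129) = (-13567 + 3*I*√7) - 1/129 = -1750144/129 + 3*I*√7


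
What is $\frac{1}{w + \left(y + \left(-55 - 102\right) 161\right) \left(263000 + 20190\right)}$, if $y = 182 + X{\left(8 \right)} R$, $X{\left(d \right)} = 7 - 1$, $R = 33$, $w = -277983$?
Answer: $- \frac{1}{7050859413} \approx -1.4183 \cdot 10^{-10}$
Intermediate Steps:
$X{\left(d \right)} = 6$
$y = 380$ ($y = 182 + 6 \cdot 33 = 182 + 198 = 380$)
$\frac{1}{w + \left(y + \left(-55 - 102\right) 161\right) \left(263000 + 20190\right)} = \frac{1}{-277983 + \left(380 + \left(-55 - 102\right) 161\right) \left(263000 + 20190\right)} = \frac{1}{-277983 + \left(380 - 25277\right) 283190} = \frac{1}{-277983 - 7050581430} = \frac{1}{-7050859413} = - \frac{1}{7050859413}$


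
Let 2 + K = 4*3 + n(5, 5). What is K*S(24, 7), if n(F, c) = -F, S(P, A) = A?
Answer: 35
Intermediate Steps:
K = 5 (K = -2 + (4*3 - 1*5) = -2 + (12 - 5) = -2 + 7 = 5)
K*S(24, 7) = 5*7 = 35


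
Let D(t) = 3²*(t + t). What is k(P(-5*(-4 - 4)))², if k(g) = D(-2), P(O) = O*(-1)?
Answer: 1296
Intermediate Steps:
D(t) = 18*t (D(t) = 9*(2*t) = 18*t)
P(O) = -O
k(g) = -36 (k(g) = 18*(-2) = -36)
k(P(-5*(-4 - 4)))² = (-36)² = 1296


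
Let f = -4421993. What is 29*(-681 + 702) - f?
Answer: 4422602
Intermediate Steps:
29*(-681 + 702) - f = 29*(-681 + 702) - 1*(-4421993) = 29*21 + 4421993 = 609 + 4421993 = 4422602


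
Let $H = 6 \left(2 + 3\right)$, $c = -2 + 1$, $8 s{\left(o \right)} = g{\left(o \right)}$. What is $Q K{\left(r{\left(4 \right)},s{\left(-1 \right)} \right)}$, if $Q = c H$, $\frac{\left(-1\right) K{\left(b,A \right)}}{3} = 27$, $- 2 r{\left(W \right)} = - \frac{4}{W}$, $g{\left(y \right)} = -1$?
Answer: $2430$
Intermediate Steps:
$s{\left(o \right)} = - \frac{1}{8}$ ($s{\left(o \right)} = \frac{1}{8} \left(-1\right) = - \frac{1}{8}$)
$r{\left(W \right)} = \frac{2}{W}$ ($r{\left(W \right)} = - \frac{\left(-4\right) \frac{1}{W}}{2} = \frac{2}{W}$)
$K{\left(b,A \right)} = -81$ ($K{\left(b,A \right)} = \left(-3\right) 27 = -81$)
$c = -1$
$H = 30$ ($H = 6 \cdot 5 = 30$)
$Q = -30$ ($Q = \left(-1\right) 30 = -30$)
$Q K{\left(r{\left(4 \right)},s{\left(-1 \right)} \right)} = \left(-30\right) \left(-81\right) = 2430$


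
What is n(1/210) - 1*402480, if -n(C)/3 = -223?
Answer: -401811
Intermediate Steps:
n(C) = 669 (n(C) = -3*(-223) = 669)
n(1/210) - 1*402480 = 669 - 1*402480 = 669 - 402480 = -401811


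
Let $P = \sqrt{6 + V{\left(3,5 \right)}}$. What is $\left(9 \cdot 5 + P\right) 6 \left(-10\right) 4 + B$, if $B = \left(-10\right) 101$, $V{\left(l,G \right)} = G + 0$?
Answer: $-11810 - 240 \sqrt{11} \approx -12606.0$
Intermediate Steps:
$V{\left(l,G \right)} = G$
$P = \sqrt{11}$ ($P = \sqrt{6 + 5} = \sqrt{11} \approx 3.3166$)
$B = -1010$
$\left(9 \cdot 5 + P\right) 6 \left(-10\right) 4 + B = \left(9 \cdot 5 + \sqrt{11}\right) 6 \left(-10\right) 4 - 1010 = \left(45 + \sqrt{11}\right) \left(\left(-60\right) 4\right) - 1010 = \left(45 + \sqrt{11}\right) \left(-240\right) - 1010 = \left(-10800 - 240 \sqrt{11}\right) - 1010 = -11810 - 240 \sqrt{11}$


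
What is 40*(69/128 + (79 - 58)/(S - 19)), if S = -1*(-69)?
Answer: 3069/80 ≈ 38.362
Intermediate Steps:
S = 69
40*(69/128 + (79 - 58)/(S - 19)) = 40*(69/128 + (79 - 58)/(69 - 19)) = 40*(69*(1/128) + 21/50) = 40*(69/128 + 21*(1/50)) = 40*(69/128 + 21/50) = 40*(3069/3200) = 3069/80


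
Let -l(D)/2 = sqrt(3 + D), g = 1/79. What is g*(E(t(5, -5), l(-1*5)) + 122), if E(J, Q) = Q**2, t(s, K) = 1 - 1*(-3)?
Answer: 114/79 ≈ 1.4430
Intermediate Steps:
g = 1/79 ≈ 0.012658
l(D) = -2*sqrt(3 + D)
t(s, K) = 4 (t(s, K) = 1 + 3 = 4)
g*(E(t(5, -5), l(-1*5)) + 122) = ((-2*sqrt(3 - 1*5))**2 + 122)/79 = ((-2*sqrt(3 - 5))**2 + 122)/79 = ((-2*I*sqrt(2))**2 + 122)/79 = (-8 + 122)/79 = (1/79)*114 = 114/79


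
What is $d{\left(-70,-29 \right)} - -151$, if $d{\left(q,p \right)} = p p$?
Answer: $992$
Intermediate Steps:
$d{\left(q,p \right)} = p^{2}$
$d{\left(-70,-29 \right)} - -151 = \left(-29\right)^{2} - -151 = 841 + \left(160 - 9\right) = 841 + 151 = 992$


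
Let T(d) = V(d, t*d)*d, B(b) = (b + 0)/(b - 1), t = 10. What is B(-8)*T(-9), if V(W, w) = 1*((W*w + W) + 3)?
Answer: -6432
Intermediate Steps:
B(b) = b/(-1 + b)
V(W, w) = 3 + W + W*w (V(W, w) = 1*((W + W*w) + 3) = 1*(3 + W + W*w) = 3 + W + W*w)
T(d) = d*(3 + d + 10*d²) (T(d) = (3 + d + d*(10*d))*d = (3 + d + 10*d²)*d = d*(3 + d + 10*d²))
B(-8)*T(-9) = (-8/(-1 - 8))*(-9*(3 - 9 + 10*(-9)²)) = (-8/(-9))*(-9*(3 - 9 + 10*81)) = (-8*(-⅑))*(-9*(3 - 9 + 810)) = 8*(-9*804)/9 = (8/9)*(-7236) = -6432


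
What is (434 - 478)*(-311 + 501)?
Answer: -8360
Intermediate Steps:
(434 - 478)*(-311 + 501) = -44*190 = -8360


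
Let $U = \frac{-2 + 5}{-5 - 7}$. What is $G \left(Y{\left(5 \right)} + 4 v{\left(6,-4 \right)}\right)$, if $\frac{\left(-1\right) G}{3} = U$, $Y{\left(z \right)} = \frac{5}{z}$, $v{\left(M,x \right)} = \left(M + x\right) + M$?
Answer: $\frac{99}{4} \approx 24.75$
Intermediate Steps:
$v{\left(M,x \right)} = x + 2 M$
$U = - \frac{1}{4}$ ($U = \frac{3}{-12} = 3 \left(- \frac{1}{12}\right) = - \frac{1}{4} \approx -0.25$)
$G = \frac{3}{4}$ ($G = \left(-3\right) \left(- \frac{1}{4}\right) = \frac{3}{4} \approx 0.75$)
$G \left(Y{\left(5 \right)} + 4 v{\left(6,-4 \right)}\right) = \frac{3 \left(\frac{5}{5} + 4 \left(-4 + 2 \cdot 6\right)\right)}{4} = \frac{3 \left(5 \cdot \frac{1}{5} + 4 \left(-4 + 12\right)\right)}{4} = \frac{3 \left(1 + 4 \cdot 8\right)}{4} = \frac{3 \left(1 + 32\right)}{4} = \frac{3}{4} \cdot 33 = \frac{99}{4}$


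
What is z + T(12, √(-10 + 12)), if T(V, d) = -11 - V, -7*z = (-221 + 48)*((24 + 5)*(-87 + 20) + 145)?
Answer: -311215/7 ≈ -44459.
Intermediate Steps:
z = -311054/7 (z = -(-221 + 48)*((24 + 5)*(-87 + 20) + 145)/7 = -(-173)*(29*(-67) + 145)/7 = -(-173)*(-1943 + 145)/7 = -(-173)*(-1798)/7 = -⅐*311054 = -311054/7 ≈ -44436.)
z + T(12, √(-10 + 12)) = -311054/7 + (-11 - 1*12) = -311054/7 + (-11 - 12) = -311054/7 - 23 = -311215/7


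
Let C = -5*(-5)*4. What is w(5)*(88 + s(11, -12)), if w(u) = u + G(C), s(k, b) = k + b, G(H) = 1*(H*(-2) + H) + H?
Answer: 435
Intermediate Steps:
C = 100 (C = 25*4 = 100)
G(H) = 0 (G(H) = 1*(-2*H + H) + H = 1*(-H) + H = -H + H = 0)
s(k, b) = b + k
w(u) = u (w(u) = u + 0 = u)
w(5)*(88 + s(11, -12)) = 5*(88 + (-12 + 11)) = 5*(88 - 1) = 5*87 = 435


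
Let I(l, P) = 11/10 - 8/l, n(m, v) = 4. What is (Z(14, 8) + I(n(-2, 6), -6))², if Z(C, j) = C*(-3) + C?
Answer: 83521/100 ≈ 835.21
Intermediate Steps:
Z(C, j) = -2*C (Z(C, j) = -3*C + C = -2*C)
I(l, P) = 11/10 - 8/l (I(l, P) = 11*(⅒) - 8/l = 11/10 - 8/l)
(Z(14, 8) + I(n(-2, 6), -6))² = (-2*14 + (11/10 - 8/4))² = (-28 + (11/10 - 8*¼))² = (-28 + (11/10 - 2))² = (-28 - 9/10)² = (-289/10)² = 83521/100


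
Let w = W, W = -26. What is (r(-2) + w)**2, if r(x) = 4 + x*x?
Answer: 324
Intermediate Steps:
w = -26
r(x) = 4 + x**2
(r(-2) + w)**2 = ((4 + (-2)**2) - 26)**2 = ((4 + 4) - 26)**2 = (8 - 26)**2 = (-18)**2 = 324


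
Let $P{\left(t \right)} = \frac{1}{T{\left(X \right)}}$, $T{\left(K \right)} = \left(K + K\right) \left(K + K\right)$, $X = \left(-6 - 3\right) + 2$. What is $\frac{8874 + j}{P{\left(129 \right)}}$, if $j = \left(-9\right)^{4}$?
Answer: $3025260$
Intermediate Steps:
$j = 6561$
$X = -7$ ($X = -9 + 2 = -7$)
$T{\left(K \right)} = 4 K^{2}$ ($T{\left(K \right)} = 2 K 2 K = 4 K^{2}$)
$P{\left(t \right)} = \frac{1}{196}$ ($P{\left(t \right)} = \frac{1}{4 \left(-7\right)^{2}} = \frac{1}{4 \cdot 49} = \frac{1}{196}$)
$\frac{8874 + j}{P{\left(129 \right)}} = \left(8874 + 6561\right) \frac{1}{\frac{1}{196}} = 15435 \cdot 196 = 3025260$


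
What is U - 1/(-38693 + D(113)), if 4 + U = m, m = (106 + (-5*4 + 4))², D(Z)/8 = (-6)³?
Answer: 327248417/40421 ≈ 8096.0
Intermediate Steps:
D(Z) = -1728 (D(Z) = 8*(-6)³ = 8*(-216) = -1728)
m = 8100 (m = (106 + (-20 + 4))² = (106 - 16)² = 90² = 8100)
U = 8096 (U = -4 + 8100 = 8096)
U - 1/(-38693 + D(113)) = 8096 - 1/(-38693 - 1728) = 8096 - 1/(-40421) = 8096 - 1*(-1/40421) = 8096 + 1/40421 = 327248417/40421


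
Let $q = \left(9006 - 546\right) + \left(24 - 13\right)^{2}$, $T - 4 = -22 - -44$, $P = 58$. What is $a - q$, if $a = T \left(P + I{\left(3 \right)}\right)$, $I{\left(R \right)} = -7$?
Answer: $-7255$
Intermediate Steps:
$T = 26$ ($T = 4 - -22 = 4 + \left(-22 + 44\right) = 4 + 22 = 26$)
$a = 1326$ ($a = 26 \left(58 - 7\right) = 26 \cdot 51 = 1326$)
$q = 8581$ ($q = 8460 + 11^{2} = 8460 + 121 = 8581$)
$a - q = 1326 - 8581 = -7255$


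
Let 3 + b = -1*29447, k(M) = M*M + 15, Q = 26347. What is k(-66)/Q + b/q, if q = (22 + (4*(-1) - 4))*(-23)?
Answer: 388663306/4241867 ≈ 91.625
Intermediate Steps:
k(M) = 15 + M**2 (k(M) = M**2 + 15 = 15 + M**2)
q = -322 (q = (22 + (-4 - 4))*(-23) = (22 - 8)*(-23) = 14*(-23) = -322)
b = -29450 (b = -3 - 1*29447 = -3 - 29447 = -29450)
k(-66)/Q + b/q = (15 + (-66)**2)/26347 - 29450/(-322) = (15 + 4356)*(1/26347) - 29450*(-1/322) = 4371*(1/26347) + 14725/161 = 4371/26347 + 14725/161 = 388663306/4241867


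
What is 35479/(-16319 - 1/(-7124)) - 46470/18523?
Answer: -10084174741958/2153420168265 ≈ -4.6829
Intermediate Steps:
35479/(-16319 - 1/(-7124)) - 46470/18523 = 35479/(-16319 - 1*(-1/7124)) - 46470*1/18523 = 35479/(-16319 + 1/7124) - 46470/18523 = 35479/(-116256555/7124) - 46470/18523 = 35479*(-7124/116256555) - 46470/18523 = -252752396/116256555 - 46470/18523 = -10084174741958/2153420168265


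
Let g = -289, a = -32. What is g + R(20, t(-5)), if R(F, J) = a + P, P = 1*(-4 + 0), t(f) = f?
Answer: -325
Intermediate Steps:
P = -4 (P = 1*(-4) = -4)
R(F, J) = -36 (R(F, J) = -32 - 4 = -36)
g + R(20, t(-5)) = -289 - 36 = -325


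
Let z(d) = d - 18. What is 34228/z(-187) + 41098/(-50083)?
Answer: -1722666014/10267015 ≈ -167.79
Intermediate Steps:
z(d) = -18 + d
34228/z(-187) + 41098/(-50083) = 34228/(-18 - 187) + 41098/(-50083) = 34228/(-205) + 41098*(-1/50083) = 34228*(-1/205) - 41098/50083 = -34228/205 - 41098/50083 = -1722666014/10267015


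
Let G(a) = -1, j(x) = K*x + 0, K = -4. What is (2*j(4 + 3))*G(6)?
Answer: 56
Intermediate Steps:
j(x) = -4*x (j(x) = -4*x + 0 = -4*x)
(2*j(4 + 3))*G(6) = (2*(-4*(4 + 3)))*(-1) = (2*(-4*7))*(-1) = (2*(-28))*(-1) = -56*(-1) = 56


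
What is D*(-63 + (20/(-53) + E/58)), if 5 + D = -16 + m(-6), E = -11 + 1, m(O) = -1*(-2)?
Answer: 1855844/1537 ≈ 1207.4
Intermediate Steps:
m(O) = 2
E = -10
D = -19 (D = -5 + (-16 + 2) = -5 - 14 = -19)
D*(-63 + (20/(-53) + E/58)) = -19*(-63 + (20/(-53) - 10/58)) = -19*(-63 + (20*(-1/53) - 10*1/58)) = -19*(-63 + (-20/53 - 5/29)) = -19*(-63 - 845/1537) = -19*(-97676/1537) = 1855844/1537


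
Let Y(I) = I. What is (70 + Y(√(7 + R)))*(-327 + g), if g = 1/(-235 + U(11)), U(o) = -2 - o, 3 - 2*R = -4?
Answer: -2838395/124 - 81097*√42/496 ≈ -23950.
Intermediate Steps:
R = 7/2 (R = 3/2 - ½*(-4) = 3/2 + 2 = 7/2 ≈ 3.5000)
g = -1/248 (g = 1/(-235 + (-2 - 1*11)) = 1/(-235 + (-2 - 11)) = 1/(-235 - 13) = 1/(-248) = -1/248 ≈ -0.0040323)
(70 + Y(√(7 + R)))*(-327 + g) = (70 + √(7 + 7/2))*(-327 - 1/248) = (70 + √(21/2))*(-81097/248) = (70 + √42/2)*(-81097/248) = -2838395/124 - 81097*√42/496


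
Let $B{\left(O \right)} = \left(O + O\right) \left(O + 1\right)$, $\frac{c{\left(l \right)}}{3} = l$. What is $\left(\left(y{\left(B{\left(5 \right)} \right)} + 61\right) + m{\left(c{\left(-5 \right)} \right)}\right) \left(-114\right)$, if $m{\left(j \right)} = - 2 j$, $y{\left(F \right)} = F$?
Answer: $-17214$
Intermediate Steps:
$c{\left(l \right)} = 3 l$
$B{\left(O \right)} = 2 O \left(1 + O\right)$
$\left(\left(y{\left(B{\left(5 \right)} \right)} + 61\right) + m{\left(c{\left(-5 \right)} \right)}\right) \left(-114\right) = \left(\left(2 \cdot 5 \left(1 + 5\right) + 61\right) - 2 \cdot 3 \left(-5\right)\right) \left(-114\right) = \left(\left(2 \cdot 5 \cdot 6 + 61\right) - -30\right) \left(-114\right) = \left(\left(60 + 61\right) + 30\right) \left(-114\right) = \left(121 + 30\right) \left(-114\right) = 151 \left(-114\right) = -17214$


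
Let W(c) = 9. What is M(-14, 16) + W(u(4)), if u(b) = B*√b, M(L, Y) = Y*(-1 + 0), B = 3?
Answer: -7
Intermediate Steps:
M(L, Y) = -Y (M(L, Y) = Y*(-1) = -Y)
u(b) = 3*√b
M(-14, 16) + W(u(4)) = -1*16 + 9 = -16 + 9 = -7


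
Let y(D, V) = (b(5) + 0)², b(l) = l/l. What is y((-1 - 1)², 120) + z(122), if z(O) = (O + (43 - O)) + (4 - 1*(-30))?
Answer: 78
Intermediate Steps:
z(O) = 77 (z(O) = 43 + (4 + 30) = 43 + 34 = 77)
b(l) = 1
y(D, V) = 1 (y(D, V) = (1 + 0)² = 1² = 1)
y((-1 - 1)², 120) + z(122) = 1 + 77 = 78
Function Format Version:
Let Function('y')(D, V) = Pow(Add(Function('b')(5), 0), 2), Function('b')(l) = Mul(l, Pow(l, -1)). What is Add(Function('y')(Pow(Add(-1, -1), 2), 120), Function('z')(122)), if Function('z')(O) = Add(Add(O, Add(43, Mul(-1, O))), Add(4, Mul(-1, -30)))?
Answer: 78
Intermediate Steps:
Function('z')(O) = 77 (Function('z')(O) = Add(43, Add(4, 30)) = Add(43, 34) = 77)
Function('b')(l) = 1
Function('y')(D, V) = 1 (Function('y')(D, V) = Pow(Add(1, 0), 2) = Pow(1, 2) = 1)
Add(Function('y')(Pow(Add(-1, -1), 2), 120), Function('z')(122)) = Add(1, 77) = 78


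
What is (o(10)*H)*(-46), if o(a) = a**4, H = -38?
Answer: 17480000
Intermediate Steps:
(o(10)*H)*(-46) = (10**4*(-38))*(-46) = (10000*(-38))*(-46) = -380000*(-46) = 17480000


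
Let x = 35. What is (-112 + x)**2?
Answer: 5929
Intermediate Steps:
(-112 + x)**2 = (-112 + 35)**2 = (-77)**2 = 5929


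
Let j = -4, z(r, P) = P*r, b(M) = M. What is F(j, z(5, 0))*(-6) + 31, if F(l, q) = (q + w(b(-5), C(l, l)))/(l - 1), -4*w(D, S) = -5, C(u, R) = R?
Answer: 65/2 ≈ 32.500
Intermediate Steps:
w(D, S) = 5/4 (w(D, S) = -¼*(-5) = 5/4)
F(l, q) = (5/4 + q)/(-1 + l) (F(l, q) = (q + 5/4)/(l - 1) = (5/4 + q)/(-1 + l))
F(j, z(5, 0))*(-6) + 31 = ((5/4 + 0*5)/(-1 - 4))*(-6) + 31 = ((5/4 + 0)/(-5))*(-6) + 31 = -⅕*5/4*(-6) + 31 = -¼*(-6) + 31 = 3/2 + 31 = 65/2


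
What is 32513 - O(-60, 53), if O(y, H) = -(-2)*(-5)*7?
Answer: 32583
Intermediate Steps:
O(y, H) = -70 (O(y, H) = -2*5*7 = -10*7 = -70)
32513 - O(-60, 53) = 32513 - 1*(-70) = 32513 + 70 = 32583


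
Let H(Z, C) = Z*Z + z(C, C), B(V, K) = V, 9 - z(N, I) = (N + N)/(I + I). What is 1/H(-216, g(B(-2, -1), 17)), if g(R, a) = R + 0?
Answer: 1/46664 ≈ 2.1430e-5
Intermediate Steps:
z(N, I) = 9 - N/I (z(N, I) = 9 - (N + N)/(I + I) = 9 - 2*N/(2*I) = 9 - 2*N*1/(2*I) = 9 - N/I)
g(R, a) = R
H(Z, C) = 8 + Z² (H(Z, C) = Z*Z + (9 - C/C) = Z² + (9 - 1) = Z² + 8 = 8 + Z²)
1/H(-216, g(B(-2, -1), 17)) = 1/(8 + (-216)²) = 1/(8 + 46656) = 1/46664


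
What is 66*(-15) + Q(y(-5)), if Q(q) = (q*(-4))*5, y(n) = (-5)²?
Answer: -1490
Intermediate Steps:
y(n) = 25
Q(q) = -20*q (Q(q) = -4*q*5 = -20*q)
66*(-15) + Q(y(-5)) = 66*(-15) - 20*25 = -990 - 500 = -1490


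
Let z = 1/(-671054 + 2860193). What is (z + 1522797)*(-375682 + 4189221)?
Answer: 12712868150811053576/2189139 ≈ 5.8072e+12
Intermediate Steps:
z = 1/2189139 ≈ 4.5680e-7
(z + 1522797)*(-375682 + 4189221) = (1/2189139 + 1522797)*(-375682 + 4189221) = (3333614301784/2189139)*3813539 = 12712868150811053576/2189139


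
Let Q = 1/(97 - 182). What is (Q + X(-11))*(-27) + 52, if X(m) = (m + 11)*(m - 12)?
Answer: 4447/85 ≈ 52.318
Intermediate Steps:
X(m) = (-12 + m)*(11 + m) (X(m) = (11 + m)*(-12 + m) = (-12 + m)*(11 + m))
Q = -1/85 (Q = 1/(-85) = -1/85 ≈ -0.011765)
(Q + X(-11))*(-27) + 52 = (-1/85 + (-132 + (-11)² - 1*(-11)))*(-27) + 52 = (-1/85 + (-132 + 121 + 11))*(-27) + 52 = (-1/85 + 0)*(-27) + 52 = -1/85*(-27) + 52 = 27/85 + 52 = 4447/85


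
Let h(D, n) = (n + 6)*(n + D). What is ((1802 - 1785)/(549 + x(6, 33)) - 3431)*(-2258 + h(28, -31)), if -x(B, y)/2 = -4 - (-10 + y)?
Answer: 4516356308/603 ≈ 7.4898e+6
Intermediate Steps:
x(B, y) = -12 + 2*y (x(B, y) = -2*(-4 - (-10 + y)) = -2*(-4 + (10 - y)) = -2*(6 - y) = -12 + 2*y)
h(D, n) = (6 + n)*(D + n)
((1802 - 1785)/(549 + x(6, 33)) - 3431)*(-2258 + h(28, -31)) = ((1802 - 1785)/(549 + (-12 + 2*33)) - 3431)*(-2258 + ((-31)² + 6*28 + 6*(-31) + 28*(-31))) = (17/(549 + (-12 + 66)) - 3431)*(-2258 + (961 + 168 - 186 - 868)) = (17/(549 + 54) - 3431)*(-2258 + 75) = (17/603 - 3431)*(-2183) = -2068876/603*(-2183) = 4516356308/603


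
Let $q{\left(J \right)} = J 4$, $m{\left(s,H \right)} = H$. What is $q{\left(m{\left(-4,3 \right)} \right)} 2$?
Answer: $24$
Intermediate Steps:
$q{\left(J \right)} = 4 J$
$q{\left(m{\left(-4,3 \right)} \right)} 2 = 4 \cdot 3 \cdot 2 = 12 \cdot 2 = 24$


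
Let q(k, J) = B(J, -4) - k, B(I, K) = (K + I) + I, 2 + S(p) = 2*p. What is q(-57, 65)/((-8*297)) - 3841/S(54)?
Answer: -1524269/41976 ≈ -36.313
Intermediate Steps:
S(p) = -2 + 2*p
B(I, K) = K + 2*I (B(I, K) = (I + K) + I = K + 2*I)
q(k, J) = -4 - k + 2*J (q(k, J) = (-4 + 2*J) - k = -4 - k + 2*J)
q(-57, 65)/((-8*297)) - 3841/S(54) = (-4 - 1*(-57) + 2*65)/((-8*297)) - 3841/(-2 + 2*54) = (-4 + 57 + 130)/(-2376) - 3841/(-2 + 108) = 183*(-1/2376) - 3841/106 = -61/792 - 3841*1/106 = -61/792 - 3841/106 = -1524269/41976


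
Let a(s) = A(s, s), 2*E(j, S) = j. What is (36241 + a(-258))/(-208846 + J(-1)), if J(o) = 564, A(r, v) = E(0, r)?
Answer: -36241/208282 ≈ -0.17400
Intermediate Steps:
E(j, S) = j/2
A(r, v) = 0 (A(r, v) = (½)*0 = 0)
a(s) = 0
(36241 + a(-258))/(-208846 + J(-1)) = (36241 + 0)/(-208846 + 564) = 36241/(-208282) = 36241*(-1/208282) = -36241/208282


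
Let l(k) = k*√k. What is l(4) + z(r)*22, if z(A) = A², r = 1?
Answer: 30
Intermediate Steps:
l(k) = k^(3/2)
l(4) + z(r)*22 = 4^(3/2) + 1²*22 = 8 + 1*22 = 8 + 22 = 30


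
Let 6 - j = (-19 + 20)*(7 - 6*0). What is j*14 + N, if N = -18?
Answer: -32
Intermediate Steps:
j = -1 (j = 6 - (-19 + 20)*(7 - 6*0) = 6 - (7 + 0) = 6 - 7 = -1)
j*14 + N = -1*14 - 18 = -14 - 18 = -32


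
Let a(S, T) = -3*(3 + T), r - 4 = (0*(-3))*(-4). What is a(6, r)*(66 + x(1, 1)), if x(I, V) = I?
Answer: -1407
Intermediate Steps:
r = 4 (r = 4 + (0*(-3))*(-4) = 4 + 0*(-4) = 4 + 0 = 4)
a(S, T) = -9 - 3*T
a(6, r)*(66 + x(1, 1)) = (-9 - 3*4)*(66 + 1) = (-9 - 12)*67 = -21*67 = -1407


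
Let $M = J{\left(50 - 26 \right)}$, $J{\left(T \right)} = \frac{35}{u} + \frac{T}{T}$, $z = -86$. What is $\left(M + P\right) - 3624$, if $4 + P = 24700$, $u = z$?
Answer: $\frac{1812243}{86} \approx 21073.0$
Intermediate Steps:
$u = -86$
$J{\left(T \right)} = \frac{51}{86}$ ($J{\left(T \right)} = \frac{35}{-86} + \frac{T}{T} = 35 \left(- \frac{1}{86}\right) + 1 = - \frac{35}{86} + 1 = \frac{51}{86}$)
$P = 24696$ ($P = -4 + 24700 = 24696$)
$M = \frac{51}{86} \approx 0.59302$
$\left(M + P\right) - 3624 = \left(\frac{51}{86} + 24696\right) - 3624 = \frac{2123907}{86} - 3624 = \frac{1812243}{86}$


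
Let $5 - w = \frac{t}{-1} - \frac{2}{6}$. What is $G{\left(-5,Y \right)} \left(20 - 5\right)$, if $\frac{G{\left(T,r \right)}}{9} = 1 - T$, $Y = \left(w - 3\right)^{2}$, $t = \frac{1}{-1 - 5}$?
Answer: $810$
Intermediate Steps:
$t = - \frac{1}{6}$ ($t = \frac{1}{-6} = - \frac{1}{6} \approx -0.16667$)
$w = \frac{31}{6}$ ($w = 5 - \left(- \frac{1}{6 \left(-1\right)} - \frac{2}{6}\right) = 5 - \left(\left(- \frac{1}{6}\right) \left(-1\right) - \frac{1}{3}\right) = 5 - \left(\frac{1}{6} - \frac{1}{3}\right) = 5 - - \frac{1}{6} = 5 + \frac{1}{6} = \frac{31}{6} \approx 5.1667$)
$Y = \frac{169}{36}$ ($Y = \left(\frac{31}{6} - 3\right)^{2} = \left(\frac{13}{6}\right)^{2} = \frac{169}{36} \approx 4.6944$)
$G{\left(T,r \right)} = 9 - 9 T$ ($G{\left(T,r \right)} = 9 \left(1 - T\right) = 9 - 9 T$)
$G{\left(-5,Y \right)} \left(20 - 5\right) = \left(9 - -45\right) \left(20 - 5\right) = \left(9 + 45\right) 15 = 54 \cdot 15 = 810$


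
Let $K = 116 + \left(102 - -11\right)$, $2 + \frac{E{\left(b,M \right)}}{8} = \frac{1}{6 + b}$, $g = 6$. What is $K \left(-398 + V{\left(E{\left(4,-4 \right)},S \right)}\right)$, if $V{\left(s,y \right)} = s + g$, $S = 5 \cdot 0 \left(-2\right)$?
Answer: $- \frac{466244}{5} \approx -93249.0$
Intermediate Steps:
$S = 0$ ($S = 0 \left(-2\right) = 0$)
$E{\left(b,M \right)} = -16 + \frac{8}{6 + b}$
$V{\left(s,y \right)} = 6 + s$ ($V{\left(s,y \right)} = s + 6 = 6 + s$)
$K = 229$ ($K = 116 + \left(102 + 11\right) = 116 + 113 = 229$)
$K \left(-398 + V{\left(E{\left(4,-4 \right)},S \right)}\right) = 229 \left(-398 + \left(6 + \frac{8 \left(-11 - 8\right)}{6 + 4}\right)\right) = 229 \left(-398 + \left(6 + \frac{8 \left(-11 - 8\right)}{10}\right)\right) = 229 \left(-398 + \left(6 + 8 \cdot \frac{1}{10} \left(-19\right)\right)\right) = 229 \left(-398 + \left(6 - \frac{76}{5}\right)\right) = 229 \left(-398 - \frac{46}{5}\right) = 229 \left(- \frac{2036}{5}\right) = - \frac{466244}{5}$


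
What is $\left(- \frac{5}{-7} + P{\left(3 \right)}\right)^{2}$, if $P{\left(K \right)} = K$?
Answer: $\frac{676}{49} \approx 13.796$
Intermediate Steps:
$\left(- \frac{5}{-7} + P{\left(3 \right)}\right)^{2} = \left(- \frac{5}{-7} + 3\right)^{2} = \left(\left(-5\right) \left(- \frac{1}{7}\right) + 3\right)^{2} = \left(\frac{5}{7} + 3\right)^{2} = \left(\frac{26}{7}\right)^{2} = \frac{676}{49}$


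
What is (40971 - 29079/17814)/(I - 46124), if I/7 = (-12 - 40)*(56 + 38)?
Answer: -16218407/31803928 ≈ -0.50995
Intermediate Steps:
I = -34216 (I = 7*((-12 - 40)*(56 + 38)) = 7*(-52*94) = 7*(-4888) = -34216)
(40971 - 29079/17814)/(I - 46124) = (40971 - 29079/17814)/(-34216 - 46124) = (40971 - 29079*1/17814)/(-80340) = (40971 - 9693/5938)*(-1/80340) = (243276105/5938)*(-1/80340) = -16218407/31803928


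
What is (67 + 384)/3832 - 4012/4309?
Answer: -13430625/16512088 ≈ -0.81338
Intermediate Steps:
(67 + 384)/3832 - 4012/4309 = 451*(1/3832) - 4012*1/4309 = 451/3832 - 4012/4309 = -13430625/16512088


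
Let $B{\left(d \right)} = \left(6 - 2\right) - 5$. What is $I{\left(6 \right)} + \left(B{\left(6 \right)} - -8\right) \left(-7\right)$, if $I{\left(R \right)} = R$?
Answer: $-43$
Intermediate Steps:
$B{\left(d \right)} = -1$ ($B{\left(d \right)} = 4 - 5 = -1$)
$I{\left(6 \right)} + \left(B{\left(6 \right)} - -8\right) \left(-7\right) = 6 + \left(-1 - -8\right) \left(-7\right) = 6 + \left(-1 + 8\right) \left(-7\right) = 6 + 7 \left(-7\right) = 6 - 49 = -43$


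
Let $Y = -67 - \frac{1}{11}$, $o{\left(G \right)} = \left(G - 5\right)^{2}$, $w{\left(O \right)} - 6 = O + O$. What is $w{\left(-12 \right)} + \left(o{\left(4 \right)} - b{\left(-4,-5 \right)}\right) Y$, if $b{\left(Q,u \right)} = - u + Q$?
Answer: $-18$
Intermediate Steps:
$b{\left(Q,u \right)} = Q - u$
$w{\left(O \right)} = 6 + 2 O$ ($w{\left(O \right)} = 6 + \left(O + O\right) = 6 + 2 O$)
$o{\left(G \right)} = \left(-5 + G\right)^{2}$
$Y = - \frac{738}{11}$ ($Y = -67 - \frac{1}{11} = - \frac{738}{11} \approx -67.091$)
$w{\left(-12 \right)} + \left(o{\left(4 \right)} - b{\left(-4,-5 \right)}\right) Y = \left(6 + 2 \left(-12\right)\right) + \left(\left(-5 + 4\right)^{2} - \left(-4 - -5\right)\right) \left(- \frac{738}{11}\right) = \left(6 - 24\right) + \left(\left(-1\right)^{2} - \left(-4 + 5\right)\right) \left(- \frac{738}{11}\right) = -18 + \left(1 - 1\right) \left(- \frac{738}{11}\right) = -18 + 0 \left(- \frac{738}{11}\right) = -18 + 0 = -18$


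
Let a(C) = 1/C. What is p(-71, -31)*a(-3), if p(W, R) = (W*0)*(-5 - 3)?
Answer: 0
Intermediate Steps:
a(C) = 1/C
p(W, R) = 0 (p(W, R) = 0*(-8) = 0)
p(-71, -31)*a(-3) = 0/(-3) = 0*(-⅓) = 0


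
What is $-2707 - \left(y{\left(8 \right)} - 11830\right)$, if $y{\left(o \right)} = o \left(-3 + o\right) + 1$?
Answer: $9082$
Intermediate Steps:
$y{\left(o \right)} = 1 + o \left(-3 + o\right)$
$-2707 - \left(y{\left(8 \right)} - 11830\right) = -2707 - \left(\left(1 + 8^{2} - 24\right) - 11830\right) = -2707 - \left(\left(1 + 64 - 24\right) - 11830\right) = -2707 - \left(41 - 11830\right) = -2707 - -11789 = -2707 + 11789 = 9082$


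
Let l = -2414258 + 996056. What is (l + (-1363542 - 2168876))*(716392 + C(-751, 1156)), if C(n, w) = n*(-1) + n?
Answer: -3546584563040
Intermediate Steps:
l = -1418202
C(n, w) = 0 (C(n, w) = -n + n = 0)
(l + (-1363542 - 2168876))*(716392 + C(-751, 1156)) = (-1418202 + (-1363542 - 2168876))*(716392 + 0) = (-1418202 - 3532418)*716392 = -4950620*716392 = -3546584563040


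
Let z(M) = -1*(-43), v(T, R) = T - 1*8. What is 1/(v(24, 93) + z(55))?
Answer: 1/59 ≈ 0.016949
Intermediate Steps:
v(T, R) = -8 + T (v(T, R) = T - 8 = -8 + T)
z(M) = 43
1/(v(24, 93) + z(55)) = 1/((-8 + 24) + 43) = 1/(16 + 43) = 1/59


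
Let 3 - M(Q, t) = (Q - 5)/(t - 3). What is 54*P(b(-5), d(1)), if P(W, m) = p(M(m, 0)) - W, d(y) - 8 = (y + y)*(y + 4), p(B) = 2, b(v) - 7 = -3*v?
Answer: -1080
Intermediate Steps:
M(Q, t) = 3 - (-5 + Q)/(-3 + t) (M(Q, t) = 3 - (Q - 5)/(t - 3) = 3 - (-5 + Q)/(-3 + t))
b(v) = 7 - 3*v
d(y) = 8 + 2*y*(4 + y) (d(y) = 8 + (y + y)*(y + 4) = 8 + (2*y)*(4 + y) = 8 + 2*y*(4 + y))
P(W, m) = 2 - W
54*P(b(-5), d(1)) = 54*(2 - (7 - 3*(-5))) = 54*(2 - (7 + 15)) = 54*(2 - 1*22) = 54*(2 - 22) = 54*(-20) = -1080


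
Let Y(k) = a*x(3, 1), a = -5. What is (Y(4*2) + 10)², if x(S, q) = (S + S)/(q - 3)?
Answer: 625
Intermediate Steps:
x(S, q) = 2*S/(-3 + q) (x(S, q) = (2*S)/(-3 + q) = 2*S/(-3 + q))
Y(k) = 15 (Y(k) = -10*3/(-3 + 1) = -10*3/(-2) = -10*3*(-1)/2 = -5*(-3) = 15)
(Y(4*2) + 10)² = (15 + 10)² = 25² = 625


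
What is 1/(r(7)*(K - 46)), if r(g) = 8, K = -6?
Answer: -1/416 ≈ -0.0024038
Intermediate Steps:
1/(r(7)*(K - 46)) = 1/(8*(-6 - 46)) = 1/(8*(-52)) = 1/(-416) = -1/416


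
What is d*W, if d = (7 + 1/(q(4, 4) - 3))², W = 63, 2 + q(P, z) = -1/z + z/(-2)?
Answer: 2494863/841 ≈ 2966.5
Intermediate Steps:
q(P, z) = -2 - 1/z - z/2 (q(P, z) = -2 + (-1/z + z/(-2)) = -2 + (-1/z + z*(-½)) = -2 + (-1/z - z/2) = -2 - 1/z - z/2)
d = 39601/841 (d = (7 + 1/((-2 - 1/4 - ½*4) - 3))² = (7 + 1/((-2 - 1*¼ - 2) - 3))² = (7 + 1/((-2 - ¼ - 2) - 3))² = (7 + 1/(-17/4 - 3))² = (7 + 1/(-29/4))² = (7 - 4/29)² = (199/29)² = 39601/841 ≈ 47.088)
d*W = (39601/841)*63 = 2494863/841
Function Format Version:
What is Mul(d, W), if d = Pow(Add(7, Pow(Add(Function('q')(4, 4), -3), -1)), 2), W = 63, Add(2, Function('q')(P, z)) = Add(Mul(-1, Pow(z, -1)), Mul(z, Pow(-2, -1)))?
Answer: Rational(2494863, 841) ≈ 2966.5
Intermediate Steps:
Function('q')(P, z) = Add(-2, Mul(-1, Pow(z, -1)), Mul(Rational(-1, 2), z)) (Function('q')(P, z) = Add(-2, Add(Mul(-1, Pow(z, -1)), Mul(z, Pow(-2, -1)))) = Add(-2, Add(Mul(-1, Pow(z, -1)), Mul(z, Rational(-1, 2)))) = Add(-2, Add(Mul(-1, Pow(z, -1)), Mul(Rational(-1, 2), z))) = Add(-2, Mul(-1, Pow(z, -1)), Mul(Rational(-1, 2), z)))
d = Rational(39601, 841) (d = Pow(Add(7, Pow(Add(Add(-2, Mul(-1, Pow(4, -1)), Mul(Rational(-1, 2), 4)), -3), -1)), 2) = Pow(Add(7, Pow(Add(Add(-2, Mul(-1, Rational(1, 4)), -2), -3), -1)), 2) = Pow(Add(7, Pow(Add(Add(-2, Rational(-1, 4), -2), -3), -1)), 2) = Pow(Add(7, Pow(Add(Rational(-17, 4), -3), -1)), 2) = Pow(Add(7, Pow(Rational(-29, 4), -1)), 2) = Pow(Add(7, Rational(-4, 29)), 2) = Pow(Rational(199, 29), 2) = Rational(39601, 841) ≈ 47.088)
Mul(d, W) = Mul(Rational(39601, 841), 63) = Rational(2494863, 841)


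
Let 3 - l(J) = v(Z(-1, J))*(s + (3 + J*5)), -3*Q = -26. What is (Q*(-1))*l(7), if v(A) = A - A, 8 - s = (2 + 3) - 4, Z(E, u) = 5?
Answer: -26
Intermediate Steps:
Q = 26/3 (Q = -⅓*(-26) = 26/3 ≈ 8.6667)
s = 7 (s = 8 - ((2 + 3) - 4) = 8 - (5 - 4) = 8 - 1*1 = 8 - 1 = 7)
v(A) = 0
l(J) = 3 (l(J) = 3 - 0*(7 + (3 + J*5)) = 3 - 0*(7 + (3 + 5*J)) = 3 - 0*(10 + 5*J) = 3 - 1*0 = 3 + 0 = 3)
(Q*(-1))*l(7) = ((26/3)*(-1))*3 = -26/3*3 = -26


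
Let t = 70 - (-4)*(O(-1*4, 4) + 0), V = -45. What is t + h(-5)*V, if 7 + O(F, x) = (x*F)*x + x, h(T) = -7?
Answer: 117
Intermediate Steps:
O(F, x) = -7 + x + F*x**2 (O(F, x) = -7 + ((x*F)*x + x) = -7 + ((F*x)*x + x) = -7 + (F*x**2 + x) = -7 + (x + F*x**2) = -7 + x + F*x**2)
t = -198 (t = 70 - (-4)*((-7 + 4 - 1*4*4**2) + 0) = 70 - (-4)*((-7 + 4 - 4*16) + 0) = 70 - (-4)*((-7 + 4 - 64) + 0) = 70 - (-4)*(-67 + 0) = 70 - (-4)*(-67) = 70 - 1*268 = 70 - 268 = -198)
t + h(-5)*V = -198 - 7*(-45) = -198 + 315 = 117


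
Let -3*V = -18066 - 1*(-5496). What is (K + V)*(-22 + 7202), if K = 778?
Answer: 35670240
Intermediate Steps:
V = 4190 (V = -(-18066 - 1*(-5496))/3 = -(-18066 + 5496)/3 = -1/3*(-12570) = 4190)
(K + V)*(-22 + 7202) = (778 + 4190)*(-22 + 7202) = 4968*7180 = 35670240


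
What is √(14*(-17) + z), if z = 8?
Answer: I*√230 ≈ 15.166*I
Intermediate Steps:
√(14*(-17) + z) = √(14*(-17) + 8) = √(-238 + 8) = √(-230) = I*√230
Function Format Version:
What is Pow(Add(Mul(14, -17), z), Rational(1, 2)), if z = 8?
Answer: Mul(I, Pow(230, Rational(1, 2))) ≈ Mul(15.166, I)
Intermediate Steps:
Pow(Add(Mul(14, -17), z), Rational(1, 2)) = Pow(Add(Mul(14, -17), 8), Rational(1, 2)) = Pow(Add(-238, 8), Rational(1, 2)) = Pow(-230, Rational(1, 2)) = Mul(I, Pow(230, Rational(1, 2)))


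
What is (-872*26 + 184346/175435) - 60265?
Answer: -14549868249/175435 ≈ -82936.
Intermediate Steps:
(-872*26 + 184346/175435) - 60265 = (-22672 + 184346*(1/175435)) - 60265 = (-22672 + 184346/175435) - 60265 = -3977277974/175435 - 60265 = -14549868249/175435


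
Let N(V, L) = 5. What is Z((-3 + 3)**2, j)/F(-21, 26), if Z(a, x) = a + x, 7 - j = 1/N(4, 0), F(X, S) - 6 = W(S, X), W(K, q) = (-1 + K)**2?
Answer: 34/3155 ≈ 0.010777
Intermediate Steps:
F(X, S) = 6 + (-1 + S)**2
j = 34/5 (j = 7 - 1/5 = 34/5 ≈ 6.8000)
Z((-3 + 3)**2, j)/F(-21, 26) = ((-3 + 3)**2 + 34/5)/(6 + (-1 + 26)**2) = (0**2 + 34/5)/(6 + 25**2) = (0 + 34/5)/(6 + 625) = (34/5)/631 = (34/5)*(1/631) = 34/3155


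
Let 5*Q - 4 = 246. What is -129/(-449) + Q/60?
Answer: 3019/2694 ≈ 1.1206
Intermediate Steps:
Q = 50 (Q = 4/5 + (1/5)*246 = 4/5 + 246/5 = 50)
-129/(-449) + Q/60 = -129/(-449) + 50/60 = -129*(-1/449) + 50*(1/60) = 129/449 + 5/6 = 3019/2694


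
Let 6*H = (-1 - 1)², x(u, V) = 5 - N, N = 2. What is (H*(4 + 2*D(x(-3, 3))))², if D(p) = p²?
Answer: 1936/9 ≈ 215.11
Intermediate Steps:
x(u, V) = 3 (x(u, V) = 5 - 1*2 = 5 - 2 = 3)
H = ⅔ (H = (-1 - 1)²/6 = (⅙)*(-2)² = (⅙)*4 = ⅔ ≈ 0.66667)
(H*(4 + 2*D(x(-3, 3))))² = (2*(4 + 2*3²)/3)² = (2*(4 + 2*9)/3)² = (2*(4 + 18)/3)² = ((⅔)*22)² = (44/3)² = 1936/9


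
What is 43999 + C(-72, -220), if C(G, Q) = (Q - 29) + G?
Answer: 43678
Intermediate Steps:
C(G, Q) = -29 + G + Q (C(G, Q) = (-29 + Q) + G = -29 + G + Q)
43999 + C(-72, -220) = 43999 + (-29 - 72 - 220) = 43999 - 321 = 43678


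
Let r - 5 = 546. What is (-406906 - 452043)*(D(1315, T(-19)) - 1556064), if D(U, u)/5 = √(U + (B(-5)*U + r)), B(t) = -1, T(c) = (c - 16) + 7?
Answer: 1336579616736 - 4294745*√551 ≈ 1.3365e+12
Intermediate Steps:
T(c) = -9 + c (T(c) = (-16 + c) + 7 = -9 + c)
r = 551 (r = 5 + 546 = 551)
D(U, u) = 5*√551 (D(U, u) = 5*√(U + (-U + 551)) = 5*√(U + (551 - U)) = 5*√551)
(-406906 - 452043)*(D(1315, T(-19)) - 1556064) = (-406906 - 452043)*(5*√551 - 1556064) = -858949*(-1556064 + 5*√551) = 1336579616736 - 4294745*√551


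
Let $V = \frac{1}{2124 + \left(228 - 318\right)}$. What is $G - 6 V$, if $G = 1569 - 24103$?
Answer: $- \frac{7639027}{339} \approx -22534.0$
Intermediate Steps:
$V = \frac{1}{2034}$ ($V = \frac{1}{2124 + \left(228 - 318\right)} = \frac{1}{2124 - 90} = \frac{1}{2034} \approx 0.00049164$)
$G = -22534$
$G - 6 V = -22534 - \frac{1}{339} = - \frac{7639027}{339}$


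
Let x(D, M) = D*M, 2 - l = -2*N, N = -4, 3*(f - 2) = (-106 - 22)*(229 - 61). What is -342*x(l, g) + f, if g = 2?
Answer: -3062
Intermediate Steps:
f = -7166 (f = 2 + ((-106 - 22)*(229 - 61))/3 = 2 + (-128*168)/3 = 2 + (⅓)*(-21504) = 2 - 7168 = -7166)
l = -6 (l = 2 - (-2)*(-4) = 2 - 1*8 = 2 - 8 = -6)
-342*x(l, g) + f = -(-2052)*2 - 7166 = -342*(-12) - 7166 = 4104 - 7166 = -3062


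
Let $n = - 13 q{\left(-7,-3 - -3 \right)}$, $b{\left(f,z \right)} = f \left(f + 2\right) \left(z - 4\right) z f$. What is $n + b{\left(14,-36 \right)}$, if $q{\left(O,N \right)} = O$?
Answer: $4515931$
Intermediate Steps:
$b{\left(f,z \right)} = z f^{2} \left(-4 + z\right) \left(2 + f\right)$ ($b{\left(f,z \right)} = f \left(2 + f\right) \left(-4 + z\right) f z = f \left(-4 + z\right) \left(2 + f\right) f z = z f^{2} \left(-4 + z\right) \left(2 + f\right)$)
$n = 91$ ($n = \left(-13\right) \left(-7\right) = 91$)
$n + b{\left(14,-36 \right)} = 91 - 36 \cdot 14^{2} \left(-8 - 56 + 2 \left(-36\right) + 14 \left(-36\right)\right) = 91 - 7056 \left(-8 - 56 - 72 - 504\right) = 91 - 7056 \left(-640\right) = 91 + 4515840 = 4515931$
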